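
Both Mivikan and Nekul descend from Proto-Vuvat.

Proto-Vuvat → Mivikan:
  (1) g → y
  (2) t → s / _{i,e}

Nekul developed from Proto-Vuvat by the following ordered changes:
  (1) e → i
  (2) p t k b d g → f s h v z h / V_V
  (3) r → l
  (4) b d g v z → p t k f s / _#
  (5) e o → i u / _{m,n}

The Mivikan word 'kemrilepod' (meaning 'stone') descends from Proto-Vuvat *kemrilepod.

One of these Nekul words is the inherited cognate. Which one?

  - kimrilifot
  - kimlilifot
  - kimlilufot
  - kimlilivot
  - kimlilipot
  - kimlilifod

kimlilifot

Nekul: *kemrilepod
  kemrilepod → kimrilipod   [vowel merger]
  kimrilipod → kimrilifod   [intervocalic lenition]
  kimrilifod → kimlilifod   [unconditioned shift]
  kimlilifod → kimlilifot   [final devoicing]
  kimlilifot (rule 5 does not apply)
  giving Nekul kimlilifot.
The other candidates each miss or misapply at least one Nekul change.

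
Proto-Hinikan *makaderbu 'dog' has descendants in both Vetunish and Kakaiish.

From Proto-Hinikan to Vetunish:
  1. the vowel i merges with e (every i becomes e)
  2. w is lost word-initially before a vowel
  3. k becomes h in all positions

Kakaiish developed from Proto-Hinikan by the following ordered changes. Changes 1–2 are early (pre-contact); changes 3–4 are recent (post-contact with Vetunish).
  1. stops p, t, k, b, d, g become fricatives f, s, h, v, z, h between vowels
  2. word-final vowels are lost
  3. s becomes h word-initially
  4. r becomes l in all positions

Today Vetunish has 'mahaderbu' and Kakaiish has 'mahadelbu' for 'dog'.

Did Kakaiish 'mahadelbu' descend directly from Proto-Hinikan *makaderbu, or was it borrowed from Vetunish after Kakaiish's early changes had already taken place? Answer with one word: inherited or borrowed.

borrowed

If inherited, *makaderbu would pass through all of Kakaiish's changes:
Kakaiish: *makaderbu > mahazerbu > mahazerb > mahazelb  (by intervocalic lenition, apocope, unconditioned shift)
If borrowed from Vetunish 'mahaderbu' after the early changes, it would undergo only the recent ones:
  rule 3 (debuccalisation): no change (mahaderbu)
  rule 4 (unconditioned shift): mahaderbu → mahadelbu
  ⇒ as a loan: mahadelbu
Kakaiish 'mahadelbu' matches the loan outcome 'mahadelbu', not the inherited 'mahazelb' — it skipped the early Kakaiish changes, so it was borrowed from Vetunish.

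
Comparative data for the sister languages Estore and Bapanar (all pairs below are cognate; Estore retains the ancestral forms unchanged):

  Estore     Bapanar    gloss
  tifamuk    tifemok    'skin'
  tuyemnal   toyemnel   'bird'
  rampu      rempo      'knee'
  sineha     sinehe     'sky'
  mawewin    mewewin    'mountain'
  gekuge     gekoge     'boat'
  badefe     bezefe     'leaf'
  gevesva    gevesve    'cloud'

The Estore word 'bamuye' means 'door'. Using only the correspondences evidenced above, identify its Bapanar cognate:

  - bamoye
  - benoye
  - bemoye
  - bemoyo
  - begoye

bemoye

tifamuk ~ tifemok, rampu ~ rempo — Estore a corresponds to Bapanar e after a consonant, before a nasal.
tifamuk ~ tifemok, tuyemnal ~ toyemnel — Estore u corresponds to Bapanar o after a consonant, before a consonant other than r, m, n, p, b, f, v.
Applying these to Estore 'bamuye':
  bamuye → bemuye   (a→e after a consonant, before a nasal)
  bemuye → bemoye   (u→o after a consonant, before a consonant other than r, m, n, p, b, f, v)
So the Bapanar cognate is 'bemoye'.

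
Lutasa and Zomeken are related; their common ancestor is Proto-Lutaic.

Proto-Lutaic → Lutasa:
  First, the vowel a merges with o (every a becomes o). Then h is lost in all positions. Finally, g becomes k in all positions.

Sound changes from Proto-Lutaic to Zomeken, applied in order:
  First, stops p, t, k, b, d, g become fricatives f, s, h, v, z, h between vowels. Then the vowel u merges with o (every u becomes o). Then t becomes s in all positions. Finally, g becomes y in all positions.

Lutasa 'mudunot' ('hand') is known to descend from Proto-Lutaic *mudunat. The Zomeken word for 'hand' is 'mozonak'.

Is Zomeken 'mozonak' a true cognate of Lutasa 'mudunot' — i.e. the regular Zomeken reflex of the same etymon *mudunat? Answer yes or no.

no

Derive the expected Zomeken reflex of *mudunat:
Zomeken: start from *mudunat.
  rule 1 (intervocalic lenition): mudunat → muzunat
  rule 2 (vowel merger): muzunat → mozonat
  rule 3 (unconditioned shift): mozonat → mozonas
  rule 4: no change — mozonas
  ⇒ Zomeken mozonas
The regular Zomeken reflex would be 'mozonas', but the attested form is 'mozonak'. The correspondence is irregular, so they are not cognates (the Zomeken form has a different source).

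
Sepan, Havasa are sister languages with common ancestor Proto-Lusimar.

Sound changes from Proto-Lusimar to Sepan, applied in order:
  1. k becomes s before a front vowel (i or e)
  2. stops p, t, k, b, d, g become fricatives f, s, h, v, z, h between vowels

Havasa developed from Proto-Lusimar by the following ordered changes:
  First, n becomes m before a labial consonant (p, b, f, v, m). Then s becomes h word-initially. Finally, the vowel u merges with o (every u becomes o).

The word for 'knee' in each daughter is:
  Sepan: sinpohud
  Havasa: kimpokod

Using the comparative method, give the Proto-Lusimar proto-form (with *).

*kinpokud

Position 7: Sepan has u, Havasa has o. Sepan preserves u here (none of its changes turn any other segment into u), so the proto-segment is *u.
Position 3: Sepan has n, Havasa has m. Sepan preserves n here (none of its changes turn any other segment into n), so the proto-segment is *n.
Verify the candidate proto-form against each daughter:
Sepan: *kinpokud
  kinpokud → sinpokud   [palatalisation]
  sinpokud → sinpohud   [intervocalic lenition]
  giving Sepan sinpohud.
Havasa: start from *kinpokud.
  rule 1 (nasal place assimilation): kinpokud → kimpokud
  rule 2: no change — kimpokud
  rule 3 (vowel merger): kimpokud → kimpokod
  ⇒ Havasa kimpokod
No other proto-form is consistent with every reflex, so the reconstruction is *kinpokud.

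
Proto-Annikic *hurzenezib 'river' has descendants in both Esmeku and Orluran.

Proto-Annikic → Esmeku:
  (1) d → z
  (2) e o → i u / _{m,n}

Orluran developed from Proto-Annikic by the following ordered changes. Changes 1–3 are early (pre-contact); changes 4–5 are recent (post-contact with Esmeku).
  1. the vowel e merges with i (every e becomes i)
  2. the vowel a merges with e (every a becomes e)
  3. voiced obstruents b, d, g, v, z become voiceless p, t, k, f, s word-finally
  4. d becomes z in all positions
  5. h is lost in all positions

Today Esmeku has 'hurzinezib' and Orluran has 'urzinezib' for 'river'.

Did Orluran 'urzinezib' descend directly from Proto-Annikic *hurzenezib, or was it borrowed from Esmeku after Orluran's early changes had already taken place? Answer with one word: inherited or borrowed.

borrowed

If inherited, *hurzenezib would pass through all of Orluran's changes:
Orluran: *hurzenezib
  hurzenezib → hurzinizib   [vowel merger]
  hurzinizib (rule 2 does not apply)
  hurzinizib → hurzinizip   [final devoicing]
  hurzinizip (rule 4 does not apply)
  hurzinizip → urzinizip   [h-loss]
  giving Orluran urzinizip.
If borrowed from Esmeku 'hurzinezib' after the early changes, it would undergo only the recent ones:
  rule 4 (unconditioned shift): no change (hurzinezib)
  rule 5 (h-loss): hurzinezib → urzinezib
  ⇒ as a loan: urzinezib
Orluran 'urzinezib' matches the loan outcome 'urzinezib', not the inherited 'urzinizip' — it skipped the early Orluran changes, so it was borrowed from Esmeku.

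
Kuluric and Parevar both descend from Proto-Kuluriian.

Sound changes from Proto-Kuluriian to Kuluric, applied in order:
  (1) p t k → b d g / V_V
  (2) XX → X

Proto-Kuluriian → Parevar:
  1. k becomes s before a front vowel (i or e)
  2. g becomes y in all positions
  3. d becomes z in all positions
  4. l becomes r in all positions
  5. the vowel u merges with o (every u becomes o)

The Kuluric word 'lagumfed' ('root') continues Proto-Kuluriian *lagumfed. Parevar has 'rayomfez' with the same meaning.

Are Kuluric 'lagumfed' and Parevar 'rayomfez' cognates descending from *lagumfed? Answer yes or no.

yes

Derive the expected Parevar reflex of *lagumfed:
Parevar: *lagumfed
  lagumfed (rule 1 does not apply)
  lagumfed → layumfed   [unconditioned shift]
  layumfed → layumfez   [unconditioned shift]
  layumfez → rayumfez   [unconditioned shift]
  rayumfez → rayomfez   [vowel merger]
  giving Parevar rayomfez.
Parevar 'rayomfez' matches the regular reflex exactly, so the pair is cognate.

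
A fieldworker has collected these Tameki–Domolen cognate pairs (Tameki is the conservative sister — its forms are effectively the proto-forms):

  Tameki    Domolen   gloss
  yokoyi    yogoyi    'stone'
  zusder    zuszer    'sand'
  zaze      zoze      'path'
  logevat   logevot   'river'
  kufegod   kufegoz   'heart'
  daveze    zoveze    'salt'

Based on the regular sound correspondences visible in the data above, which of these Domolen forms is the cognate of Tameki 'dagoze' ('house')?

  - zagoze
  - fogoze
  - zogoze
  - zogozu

daveze ~ zoveze — Tameki d corresponds to Domolen z word-initially before a back vowel.
zaze ~ zoze, logevat ~ logevot — Tameki a corresponds to Domolen o after a consonant, before a consonant other than r, m, n, p, b, f, v.
Applying these to Tameki 'dagoze':
  dagoze → zagoze   (d→z word-initially before a back vowel)
  zagoze → zogoze   (a→o after a consonant, before a consonant other than r, m, n, p, b, f, v)
So the Domolen cognate is 'zogoze'.

zogoze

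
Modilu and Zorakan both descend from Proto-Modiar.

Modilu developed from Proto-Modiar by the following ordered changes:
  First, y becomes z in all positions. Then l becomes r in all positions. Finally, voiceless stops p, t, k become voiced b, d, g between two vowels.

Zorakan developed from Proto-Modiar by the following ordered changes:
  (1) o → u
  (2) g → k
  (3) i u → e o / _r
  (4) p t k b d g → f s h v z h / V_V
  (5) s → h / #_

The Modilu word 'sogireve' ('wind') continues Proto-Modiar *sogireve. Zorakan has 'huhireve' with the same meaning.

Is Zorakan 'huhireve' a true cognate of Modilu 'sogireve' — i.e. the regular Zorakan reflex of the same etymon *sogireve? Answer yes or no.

no

Derive the expected Zorakan reflex of *sogireve:
Zorakan: *sogireve > sugireve > sukireve > sukereve > suhereve > huhereve  (by vowel merger, unconditioned shift, pre-rhotic lowering, intervocalic lenition, debuccalisation)
The regular Zorakan reflex would be 'huhereve', but the attested form is 'huhireve'. The correspondence is irregular, so they are not cognates (the Zorakan form has a different source).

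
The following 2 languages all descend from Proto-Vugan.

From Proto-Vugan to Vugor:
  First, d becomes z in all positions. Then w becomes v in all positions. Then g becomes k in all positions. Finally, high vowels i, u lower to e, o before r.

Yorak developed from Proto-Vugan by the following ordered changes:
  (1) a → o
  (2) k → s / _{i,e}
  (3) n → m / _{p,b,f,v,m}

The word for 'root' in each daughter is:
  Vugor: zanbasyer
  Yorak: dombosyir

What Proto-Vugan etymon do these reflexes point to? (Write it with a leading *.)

Position 2: Vugor has a, Yorak has o. Vugor preserves a here (none of its changes turn any other segment into a), so the proto-segment is *a.
Position 3: Vugor has n, Yorak has m. Vugor preserves n here (none of its changes turn any other segment into n), so the proto-segment is *n.
Position 5: Vugor has a, Yorak has o. Vugor preserves a here (none of its changes turn any other segment into a), so the proto-segment is *a.
Continuing position by position gives *danbasyir; check it forward:
Vugor: *danbasyir
  danbasyir → zanbasyir   [unconditioned shift]
  zanbasyir (rule 2 does not apply)
  zanbasyir (rule 3 does not apply)
  zanbasyir → zanbasyer   [pre-rhotic lowering]
  giving Vugor zanbasyer.
Yorak: start from *danbasyir.
  rule 1 (vowel merger): danbasyir → donbosyir
  rule 2: no change — donbosyir
  rule 3 (nasal place assimilation): donbosyir → dombosyir
  ⇒ Yorak dombosyir
*danbasyir is the unique common source.

*danbasyir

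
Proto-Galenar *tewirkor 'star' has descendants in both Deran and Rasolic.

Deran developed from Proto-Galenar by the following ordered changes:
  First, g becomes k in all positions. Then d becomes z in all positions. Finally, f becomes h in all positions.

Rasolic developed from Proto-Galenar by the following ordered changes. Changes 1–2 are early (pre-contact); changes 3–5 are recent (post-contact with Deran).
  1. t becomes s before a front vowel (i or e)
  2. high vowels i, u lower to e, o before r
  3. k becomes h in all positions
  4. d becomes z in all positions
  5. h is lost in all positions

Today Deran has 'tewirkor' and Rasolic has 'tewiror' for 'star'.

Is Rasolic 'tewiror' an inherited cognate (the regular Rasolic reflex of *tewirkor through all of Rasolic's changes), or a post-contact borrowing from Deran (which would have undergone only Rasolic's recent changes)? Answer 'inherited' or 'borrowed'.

borrowed

If inherited, *tewirkor would pass through all of Rasolic's changes:
Rasolic: *tewirkor > sewirkor > sewerkor > sewerhor > seweror  (by palatalisation, pre-rhotic lowering, unconditioned shift, h-loss)
If borrowed from Deran 'tewirkor' after the early changes, it would undergo only the recent ones:
  rule 3 (unconditioned shift): tewirkor → tewirhor
  rule 4 (unconditioned shift): no change (tewirhor)
  rule 5 (h-loss): tewirhor → tewiror
  ⇒ as a loan: tewiror
Rasolic 'tewiror' matches the loan outcome 'tewiror', not the inherited 'seweror' — it skipped the early Rasolic changes, so it was borrowed from Deran.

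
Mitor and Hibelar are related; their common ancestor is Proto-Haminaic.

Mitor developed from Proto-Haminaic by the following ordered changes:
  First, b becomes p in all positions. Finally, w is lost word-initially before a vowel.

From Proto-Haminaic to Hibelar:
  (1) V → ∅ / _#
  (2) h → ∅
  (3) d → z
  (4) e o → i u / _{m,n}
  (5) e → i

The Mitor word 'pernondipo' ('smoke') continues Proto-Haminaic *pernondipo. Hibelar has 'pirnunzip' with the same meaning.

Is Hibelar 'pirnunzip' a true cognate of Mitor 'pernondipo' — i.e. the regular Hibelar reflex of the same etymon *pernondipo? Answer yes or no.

Derive the expected Hibelar reflex of *pernondipo:
Hibelar: *pernondipo
  pernondipo → pernondip   [apocope]
  pernondip (rule 2 does not apply)
  pernondip → pernonzip   [unconditioned shift]
  pernonzip → pernunzip   [pre-nasal raising]
  pernunzip → pirnunzip   [vowel merger]
  giving Hibelar pirnunzip.
Hibelar 'pirnunzip' matches the regular reflex exactly, so the pair is cognate.

yes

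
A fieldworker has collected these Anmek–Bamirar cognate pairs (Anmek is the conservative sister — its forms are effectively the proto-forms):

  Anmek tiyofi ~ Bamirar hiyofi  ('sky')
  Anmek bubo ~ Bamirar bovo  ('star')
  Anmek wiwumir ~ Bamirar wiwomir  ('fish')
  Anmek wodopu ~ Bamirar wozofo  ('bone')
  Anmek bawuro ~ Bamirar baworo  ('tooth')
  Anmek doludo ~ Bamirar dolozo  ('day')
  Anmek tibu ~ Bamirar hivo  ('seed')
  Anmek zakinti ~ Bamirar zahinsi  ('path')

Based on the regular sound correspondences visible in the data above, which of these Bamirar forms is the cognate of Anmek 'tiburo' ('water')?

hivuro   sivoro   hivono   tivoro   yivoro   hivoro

tiyofi ~ hiyofi, tibu ~ hivo — Anmek t corresponds to Bamirar h word-initially before a front vowel.
tibu ~ hivo — Anmek b corresponds to Bamirar v between vowels (before a back vowel).
bawuro ~ baworo — Anmek u corresponds to Bamirar o after a consonant, before r.
Applying these to Anmek 'tiburo':
  tiburo → hiburo   (t→h word-initially before a front vowel)
  hiburo → hivuro   (b→v between vowels (before a back vowel))
  hivuro → hivoro   (u→o after a consonant, before r)
So the Bamirar cognate is 'hivoro'.

hivoro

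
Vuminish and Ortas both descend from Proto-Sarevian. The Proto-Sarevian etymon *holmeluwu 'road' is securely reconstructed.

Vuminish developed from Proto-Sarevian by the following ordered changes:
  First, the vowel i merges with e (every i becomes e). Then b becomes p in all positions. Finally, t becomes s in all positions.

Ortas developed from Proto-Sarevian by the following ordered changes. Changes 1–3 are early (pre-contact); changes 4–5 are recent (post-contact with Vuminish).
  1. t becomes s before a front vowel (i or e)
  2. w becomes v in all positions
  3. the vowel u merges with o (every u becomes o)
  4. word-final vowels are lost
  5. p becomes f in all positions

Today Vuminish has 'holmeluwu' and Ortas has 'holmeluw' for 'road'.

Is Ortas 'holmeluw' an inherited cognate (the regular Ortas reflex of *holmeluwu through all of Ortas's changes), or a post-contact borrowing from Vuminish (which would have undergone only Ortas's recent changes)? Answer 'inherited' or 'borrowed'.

borrowed

If inherited, *holmeluwu would pass through all of Ortas's changes:
Ortas: *holmeluwu > holmeluvu > holmelovo > holmelov  (by unconditioned shift, vowel merger, apocope)
If borrowed from Vuminish 'holmeluwu' after the early changes, it would undergo only the recent ones:
  rule 4 (apocope): holmeluwu → holmeluw
  rule 5 (unconditioned shift): no change (holmeluw)
  ⇒ as a loan: holmeluw
Ortas 'holmeluw' matches the loan outcome 'holmeluw', not the inherited 'holmelov' — it skipped the early Ortas changes, so it was borrowed from Vuminish.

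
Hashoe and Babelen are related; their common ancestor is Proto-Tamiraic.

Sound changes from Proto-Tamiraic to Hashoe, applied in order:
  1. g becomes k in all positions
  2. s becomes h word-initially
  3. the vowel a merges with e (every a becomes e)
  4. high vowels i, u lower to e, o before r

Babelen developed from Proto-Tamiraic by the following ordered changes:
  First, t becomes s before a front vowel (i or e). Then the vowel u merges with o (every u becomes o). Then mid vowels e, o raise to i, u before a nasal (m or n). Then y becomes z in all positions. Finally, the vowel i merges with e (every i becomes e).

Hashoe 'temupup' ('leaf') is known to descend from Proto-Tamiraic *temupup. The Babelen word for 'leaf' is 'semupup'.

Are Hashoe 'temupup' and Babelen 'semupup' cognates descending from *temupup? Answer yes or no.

no

Derive the expected Babelen reflex of *temupup:
Babelen: *temupup
  temupup → semupup   [palatalisation]
  semupup → semopop   [vowel merger]
  semopop → simopop   [pre-nasal raising]
  simopop (rule 4 does not apply)
  simopop → semopop   [vowel merger]
  giving Babelen semopop.
The regular Babelen reflex would be 'semopop', but the attested form is 'semupup'. The correspondence is irregular, so they are not cognates (the Babelen form has a different source).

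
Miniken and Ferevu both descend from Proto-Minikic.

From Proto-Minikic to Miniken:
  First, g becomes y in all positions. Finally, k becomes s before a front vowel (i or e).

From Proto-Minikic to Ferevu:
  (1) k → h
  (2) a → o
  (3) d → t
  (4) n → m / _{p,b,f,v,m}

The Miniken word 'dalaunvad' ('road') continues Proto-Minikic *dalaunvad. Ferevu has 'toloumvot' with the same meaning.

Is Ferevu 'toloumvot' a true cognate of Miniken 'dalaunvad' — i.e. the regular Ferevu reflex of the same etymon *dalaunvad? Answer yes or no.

yes

Derive the expected Ferevu reflex of *dalaunvad:
Ferevu: *dalaunvad
  dalaunvad (rule 1 does not apply)
  dalaunvad → dolounvod   [vowel merger]
  dolounvod → tolounvot   [unconditioned shift]
  tolounvot → toloumvot   [nasal place assimilation]
  giving Ferevu toloumvot.
Ferevu 'toloumvot' matches the regular reflex exactly, so the pair is cognate.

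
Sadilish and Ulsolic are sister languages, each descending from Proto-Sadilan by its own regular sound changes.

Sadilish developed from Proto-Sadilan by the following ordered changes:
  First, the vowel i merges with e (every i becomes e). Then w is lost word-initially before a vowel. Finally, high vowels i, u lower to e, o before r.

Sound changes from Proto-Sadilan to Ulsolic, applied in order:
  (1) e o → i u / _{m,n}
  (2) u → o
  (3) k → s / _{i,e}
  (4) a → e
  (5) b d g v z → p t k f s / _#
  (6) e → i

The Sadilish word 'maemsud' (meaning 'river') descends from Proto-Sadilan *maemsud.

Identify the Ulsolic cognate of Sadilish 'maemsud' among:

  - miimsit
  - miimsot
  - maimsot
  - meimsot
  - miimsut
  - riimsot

Ulsolic: start from *maemsud.
  rule 1 (pre-nasal raising): maemsud → maimsud
  rule 2 (vowel merger): maimsud → maimsod
  rule 3: no change — maimsod
  rule 4 (vowel merger): maimsod → meimsod
  rule 5 (final devoicing): meimsod → meimsot
  rule 6 (vowel merger): meimsot → miimsot
  ⇒ Ulsolic miimsot

miimsot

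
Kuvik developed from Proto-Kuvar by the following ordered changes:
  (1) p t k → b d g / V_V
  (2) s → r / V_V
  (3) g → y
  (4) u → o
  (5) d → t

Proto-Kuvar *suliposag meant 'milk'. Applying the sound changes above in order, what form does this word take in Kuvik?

soliboray

Kuvik: *suliposag > sulibosag > suliborag > suliboray > soliboray  (by intervocalic voicing, rhotacism, unconditioned shift, vowel merger)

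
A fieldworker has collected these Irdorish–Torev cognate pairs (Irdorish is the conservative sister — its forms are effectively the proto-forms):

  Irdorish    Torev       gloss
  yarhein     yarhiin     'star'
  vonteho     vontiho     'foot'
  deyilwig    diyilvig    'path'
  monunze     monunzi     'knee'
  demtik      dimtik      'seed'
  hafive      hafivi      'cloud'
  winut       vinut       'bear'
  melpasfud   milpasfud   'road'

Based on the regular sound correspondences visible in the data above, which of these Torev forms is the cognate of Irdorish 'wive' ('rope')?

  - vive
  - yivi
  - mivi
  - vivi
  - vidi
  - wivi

vivi

winut ~ vinut — Irdorish w corresponds to Torev v word-initially before a front vowel.
monunze ~ monunzi, hafive ~ hafivi — Irdorish e corresponds to Torev i word-finally.
Applying these to Irdorish 'wive':
  wive → vive   (w→v word-initially before a front vowel)
  vive → vivi   (e→i word-finally)
So the Torev cognate is 'vivi'.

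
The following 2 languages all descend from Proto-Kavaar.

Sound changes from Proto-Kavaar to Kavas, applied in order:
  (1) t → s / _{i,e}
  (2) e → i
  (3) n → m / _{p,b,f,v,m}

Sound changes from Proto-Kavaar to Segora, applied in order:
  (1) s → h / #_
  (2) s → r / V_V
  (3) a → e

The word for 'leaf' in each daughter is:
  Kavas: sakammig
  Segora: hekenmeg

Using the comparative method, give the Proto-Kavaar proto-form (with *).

Position 4: Kavas has a, Segora has e. Kavas preserves a here (none of its changes turn any other segment into a), so the proto-segment is *a.
Position 1: Kavas has s, Segora has h. Taking the neighbouring segments as reconstructed: Kavas s can only go back to *s; Segora h could go back to *s or *h — the one source consistent with every daughter is *s.
Position 2: Kavas has a, Segora has e. Kavas preserves a here (none of its changes turn any other segment into a), so the proto-segment is *a.
This points to *sakanmeg. Verify forward in each daughter:
Kavas: *sakanmeg > sakanmig > sakammig  (by vowel merger, nasal place assimilation)
Segora: *sakanmeg > hakanmeg > hekenmeg  (by debuccalisation, vowel merger)
*sakanmeg is the unique common source.

*sakanmeg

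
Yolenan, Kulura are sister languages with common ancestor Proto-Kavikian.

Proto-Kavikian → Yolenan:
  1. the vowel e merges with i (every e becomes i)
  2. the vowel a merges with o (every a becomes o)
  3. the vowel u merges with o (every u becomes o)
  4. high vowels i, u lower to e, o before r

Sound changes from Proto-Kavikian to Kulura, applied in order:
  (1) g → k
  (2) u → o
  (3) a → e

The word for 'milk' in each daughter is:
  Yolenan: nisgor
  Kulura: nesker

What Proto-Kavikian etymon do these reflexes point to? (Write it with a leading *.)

Position 5: Yolenan has o, Kulura has e. Taking the neighbouring segments as reconstructed: Yolenan o could go back to *a or *o or *u; Kulura e could go back to *a or *e — the one source consistent with every daughter is *a.
Position 4: Yolenan has g, Kulura has k. Yolenan preserves g here (none of its changes turn any other segment into g), so the proto-segment is *g.
Continuing position by position gives *nesgar; check it forward:
Yolenan: *nesgar > nisgar > nisgor  (by vowel merger, vowel merger)
Kulura: *nesgar > neskar > nesker  (by unconditioned shift, vowel merger)
Only *nesgar yields all of Yolenan nisgor, Kulura nesker.

*nesgar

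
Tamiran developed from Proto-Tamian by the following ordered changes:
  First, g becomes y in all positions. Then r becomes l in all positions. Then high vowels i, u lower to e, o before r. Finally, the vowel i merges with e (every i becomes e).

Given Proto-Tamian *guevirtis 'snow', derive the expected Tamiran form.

yueveltes

Tamiran: start from *guevirtis.
  rule 1 (unconditioned shift): guevirtis → yuevirtis
  rule 2 (unconditioned shift): yuevirtis → yueviltis
  rule 3: no change — yueviltis
  rule 4 (vowel merger): yueviltis → yueveltes
  ⇒ Tamiran yueveltes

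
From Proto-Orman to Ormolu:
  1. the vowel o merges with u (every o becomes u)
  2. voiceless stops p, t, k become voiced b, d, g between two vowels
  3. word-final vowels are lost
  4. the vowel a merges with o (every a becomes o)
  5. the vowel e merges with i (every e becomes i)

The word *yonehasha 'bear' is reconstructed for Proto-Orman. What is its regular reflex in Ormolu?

Ormolu: *yonehasha > yunehasha > yunehash > yunehosh > yunihosh  (by vowel merger, apocope, vowel merger, vowel merger)

yunihosh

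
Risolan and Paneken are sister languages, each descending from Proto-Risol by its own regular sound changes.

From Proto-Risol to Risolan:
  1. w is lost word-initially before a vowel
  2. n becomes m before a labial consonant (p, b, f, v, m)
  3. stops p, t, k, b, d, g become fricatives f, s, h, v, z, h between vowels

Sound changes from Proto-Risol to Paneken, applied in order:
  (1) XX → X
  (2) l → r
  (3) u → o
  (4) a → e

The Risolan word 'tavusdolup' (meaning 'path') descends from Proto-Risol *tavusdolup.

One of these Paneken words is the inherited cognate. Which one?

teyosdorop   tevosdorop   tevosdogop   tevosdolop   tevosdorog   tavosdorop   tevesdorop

tevosdorop

Paneken: *tavusdolup > tavusdorup > tavosdorop > tevosdorop  (by unconditioned shift, vowel merger, vowel merger)
Among the options, 'tevosdorop' alone shows every Paneken change applied in order.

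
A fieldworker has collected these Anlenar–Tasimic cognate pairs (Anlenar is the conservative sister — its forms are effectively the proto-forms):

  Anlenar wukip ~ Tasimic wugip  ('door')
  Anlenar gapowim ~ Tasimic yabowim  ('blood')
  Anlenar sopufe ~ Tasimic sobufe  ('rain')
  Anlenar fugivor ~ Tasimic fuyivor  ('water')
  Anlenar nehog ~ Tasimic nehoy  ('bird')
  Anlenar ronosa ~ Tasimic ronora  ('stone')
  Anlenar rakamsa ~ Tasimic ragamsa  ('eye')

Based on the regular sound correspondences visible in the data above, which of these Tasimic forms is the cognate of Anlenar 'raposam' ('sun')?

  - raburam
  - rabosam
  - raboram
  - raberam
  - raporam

gapowim ~ yabowim — Anlenar p corresponds to Tasimic b between vowels (before a back vowel).
ronosa ~ ronora — Anlenar s corresponds to Tasimic r between vowels (before a back vowel).
Applying these to Anlenar 'raposam':
  raposam → rabosam   (p→b between vowels (before a back vowel))
  rabosam → raboram   (s→r between vowels (before a back vowel))
So the Tasimic cognate is 'raboram'.

raboram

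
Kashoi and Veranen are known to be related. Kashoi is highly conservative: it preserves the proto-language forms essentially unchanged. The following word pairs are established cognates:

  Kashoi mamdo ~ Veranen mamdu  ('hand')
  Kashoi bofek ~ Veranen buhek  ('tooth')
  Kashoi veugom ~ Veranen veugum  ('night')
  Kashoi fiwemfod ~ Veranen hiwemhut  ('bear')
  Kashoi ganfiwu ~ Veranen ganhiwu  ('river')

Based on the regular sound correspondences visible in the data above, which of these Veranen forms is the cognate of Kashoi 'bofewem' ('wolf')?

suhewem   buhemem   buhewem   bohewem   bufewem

buhewem

bofek ~ buhek — Kashoi o corresponds to Veranen u after a consonant, before a labial obstruent.
bofek ~ buhek — Kashoi f corresponds to Veranen h between vowels (before a front vowel).
Applying these to Kashoi 'bofewem':
  bofewem → bufewem   (o→u after a consonant, before a labial obstruent)
  bufewem → buhewem   (f→h between vowels (before a front vowel))
So the Veranen cognate is 'buhewem'.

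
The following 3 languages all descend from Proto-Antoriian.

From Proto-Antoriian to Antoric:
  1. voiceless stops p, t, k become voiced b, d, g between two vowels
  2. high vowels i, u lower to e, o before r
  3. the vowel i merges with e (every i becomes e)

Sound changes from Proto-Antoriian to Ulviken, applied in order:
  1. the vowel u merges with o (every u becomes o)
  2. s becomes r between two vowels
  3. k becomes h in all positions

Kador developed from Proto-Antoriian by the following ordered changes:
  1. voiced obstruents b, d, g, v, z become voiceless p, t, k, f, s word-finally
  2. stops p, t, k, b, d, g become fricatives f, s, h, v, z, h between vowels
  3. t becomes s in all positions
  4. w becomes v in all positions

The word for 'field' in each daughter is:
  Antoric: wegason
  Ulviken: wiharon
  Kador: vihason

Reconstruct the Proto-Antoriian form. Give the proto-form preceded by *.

*wikason

Position 1: Antoric has w, Ulviken has w, Kador has v. Antoric preserves w here (none of its changes turn any other segment into w), so the proto-segment is *w.
Position 3: Antoric has g, Ulviken has h, Kador has h. Taking the neighbouring segments as reconstructed: Antoric g could go back to *k or *g; Ulviken h could go back to *k or *h; Kador h could go back to *k or *g or *h — the one source consistent with every daughter is *k.
Verify the candidate proto-form against each daughter:
Antoric: *wikason > wigason > wegason  (by intervocalic voicing, vowel merger)
Ulviken: *wikason
  wikason (rule 1 does not apply)
  wikason → wikaron   [rhotacism]
  wikaron → wiharon   [unconditioned shift]
  giving Ulviken wiharon.
Kador: start from *wikason.
  rule 1: no change — wikason
  rule 2 (intervocalic lenition): wikason → wihason
  rule 3: no change — wihason
  rule 4 (unconditioned shift): wihason → vihason
  ⇒ Kador vihason
No other proto-form is consistent with every reflex, so the reconstruction is *wikason.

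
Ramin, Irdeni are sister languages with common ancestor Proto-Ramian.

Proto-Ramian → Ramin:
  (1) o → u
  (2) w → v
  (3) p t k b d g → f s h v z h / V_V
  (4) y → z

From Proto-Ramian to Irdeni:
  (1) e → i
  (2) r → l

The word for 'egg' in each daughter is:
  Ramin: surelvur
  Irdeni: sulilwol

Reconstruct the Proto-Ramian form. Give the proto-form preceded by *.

Position 4: Ramin has e, Irdeni has i. Ramin preserves e here (none of its changes turn any other segment into e), so the proto-segment is *e.
Position 7: Ramin has u, Irdeni has o. Irdeni preserves o here (none of its changes turn any other segment into o), so the proto-segment is *o.
Position 8: Ramin has r, Irdeni has l. Ramin preserves r here (none of its changes turn any other segment into r), so the proto-segment is *r.
This points to *surelwor. Verify forward in each daughter:
Ramin: *surelwor
  surelwor → surelwur   [vowel merger]
  surelwur → surelvur   [unconditioned shift]
  surelvur (rule 3 does not apply)
  surelvur (rule 4 does not apply)
  giving Ramin surelvur.
Irdeni: *surelwor > surilwor > sulilwol  (by vowel merger, unconditioned shift)
*surelwor is the unique common source.

*surelwor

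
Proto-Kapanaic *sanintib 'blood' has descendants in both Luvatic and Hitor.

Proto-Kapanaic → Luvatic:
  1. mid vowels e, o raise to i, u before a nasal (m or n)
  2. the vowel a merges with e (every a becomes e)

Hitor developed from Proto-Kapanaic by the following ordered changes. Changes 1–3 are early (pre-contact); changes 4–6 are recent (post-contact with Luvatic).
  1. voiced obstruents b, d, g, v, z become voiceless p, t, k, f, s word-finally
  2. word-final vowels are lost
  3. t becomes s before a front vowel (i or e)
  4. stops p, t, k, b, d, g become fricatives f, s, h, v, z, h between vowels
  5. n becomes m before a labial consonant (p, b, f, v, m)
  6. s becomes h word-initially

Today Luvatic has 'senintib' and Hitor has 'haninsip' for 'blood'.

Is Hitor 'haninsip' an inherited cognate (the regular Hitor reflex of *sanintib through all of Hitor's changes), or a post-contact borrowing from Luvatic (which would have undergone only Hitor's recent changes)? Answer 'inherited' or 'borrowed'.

inherited

If inherited, *sanintib would pass through all of Hitor's changes:
Hitor: *sanintib > sanintip > saninsip > haninsip  (by final devoicing, palatalisation, debuccalisation)
If borrowed from Luvatic 'senintib' after the early changes, it would undergo only the recent ones:
  rule 4 (intervocalic lenition): no change (senintib)
  rule 5 (nasal place assimilation): no change (senintib)
  rule 6 (debuccalisation): senintib → henintib
  ⇒ as a loan: henintib
Hitor 'haninsip' matches the inherited outcome exactly, so it is an inherited cognate, not a loan.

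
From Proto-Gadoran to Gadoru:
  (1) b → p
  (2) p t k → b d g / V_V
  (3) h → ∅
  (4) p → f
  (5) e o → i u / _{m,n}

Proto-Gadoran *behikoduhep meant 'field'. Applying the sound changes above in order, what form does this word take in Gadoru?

Gadoru: *behikoduhep > pehikoduhep > pehigoduhep > peigoduep > feigoduef  (by unconditioned shift, intervocalic voicing, h-loss, unconditioned shift)

feigoduef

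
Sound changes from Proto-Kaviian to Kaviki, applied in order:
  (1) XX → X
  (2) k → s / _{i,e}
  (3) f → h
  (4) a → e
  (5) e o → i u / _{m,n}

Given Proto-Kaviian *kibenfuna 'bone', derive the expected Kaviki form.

Kaviki: *kibenfuna
  kibenfuna (rule 1 does not apply)
  kibenfuna → sibenfuna   [palatalisation]
  sibenfuna → sibenhuna   [unconditioned shift]
  sibenhuna → sibenhune   [vowel merger]
  sibenhune → sibinhune   [pre-nasal raising]
  giving Kaviki sibinhune.

sibinhune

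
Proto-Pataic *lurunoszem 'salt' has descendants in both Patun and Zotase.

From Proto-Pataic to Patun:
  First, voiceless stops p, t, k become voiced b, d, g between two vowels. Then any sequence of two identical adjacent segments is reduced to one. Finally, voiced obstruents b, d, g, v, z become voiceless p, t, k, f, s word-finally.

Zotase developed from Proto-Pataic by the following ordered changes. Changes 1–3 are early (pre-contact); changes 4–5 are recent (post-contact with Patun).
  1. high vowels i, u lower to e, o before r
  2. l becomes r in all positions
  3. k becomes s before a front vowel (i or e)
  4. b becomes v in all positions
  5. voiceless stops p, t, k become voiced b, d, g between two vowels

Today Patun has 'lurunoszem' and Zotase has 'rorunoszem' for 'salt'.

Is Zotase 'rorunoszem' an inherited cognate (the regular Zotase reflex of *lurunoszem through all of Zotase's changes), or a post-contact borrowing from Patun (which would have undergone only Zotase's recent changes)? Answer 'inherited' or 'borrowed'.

inherited

If inherited, *lurunoszem would pass through all of Zotase's changes:
Zotase: *lurunoszem > lorunoszem > rorunoszem  (by pre-rhotic lowering, unconditioned shift)
If borrowed from Patun 'lurunoszem' after the early changes, it would undergo only the recent ones:
  rule 4 (unconditioned shift): no change (lurunoszem)
  rule 5 (intervocalic voicing): no change (lurunoszem)
  ⇒ as a loan: lurunoszem
Zotase 'rorunoszem' matches the inherited outcome exactly, so it is an inherited cognate, not a loan.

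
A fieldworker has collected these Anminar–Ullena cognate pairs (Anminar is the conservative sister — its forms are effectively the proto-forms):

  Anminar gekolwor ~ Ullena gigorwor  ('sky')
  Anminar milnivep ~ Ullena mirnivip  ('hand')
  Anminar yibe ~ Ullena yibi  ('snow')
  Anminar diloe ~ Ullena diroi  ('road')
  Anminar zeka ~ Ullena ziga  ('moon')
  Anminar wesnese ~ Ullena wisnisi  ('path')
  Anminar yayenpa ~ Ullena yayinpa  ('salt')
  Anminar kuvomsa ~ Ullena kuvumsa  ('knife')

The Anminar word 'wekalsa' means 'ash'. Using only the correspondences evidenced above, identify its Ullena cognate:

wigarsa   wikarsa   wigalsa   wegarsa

wigarsa

gekolwor ~ gigorwor, zeka ~ ziga — Anminar e corresponds to Ullena i after a consonant, before a consonant other than r, m, n, p, b, f, v.
zeka ~ ziga — Anminar k corresponds to Ullena g between vowels (before a back vowel).
gekolwor ~ gigorwor — Anminar l corresponds to Ullena r after a vowel, before a consonant other than r, m, n, p, b, f, v.
Applying these to Anminar 'wekalsa':
  wekalsa → wikalsa   (e→i after a consonant, before a consonant other than r, m, n, p, b, f, v)
  wikalsa → wigalsa   (k→g between vowels (before a back vowel))
  wigalsa → wigarsa   (l→r after a vowel, before a consonant other than r, m, n, p, b, f, v)
So the Ullena cognate is 'wigarsa'.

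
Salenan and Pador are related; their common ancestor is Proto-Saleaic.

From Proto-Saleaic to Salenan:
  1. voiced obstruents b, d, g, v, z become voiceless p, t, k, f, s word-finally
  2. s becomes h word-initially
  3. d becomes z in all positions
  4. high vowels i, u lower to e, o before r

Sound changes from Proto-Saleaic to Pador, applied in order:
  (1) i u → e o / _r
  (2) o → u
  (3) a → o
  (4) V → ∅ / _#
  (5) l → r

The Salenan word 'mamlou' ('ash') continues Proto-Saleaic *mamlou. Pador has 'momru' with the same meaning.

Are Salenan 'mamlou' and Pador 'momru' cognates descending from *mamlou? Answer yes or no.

Derive the expected Pador reflex of *mamlou:
Pador: start from *mamlou.
  rule 1: no change — mamlou
  rule 2 (vowel merger): mamlou → mamluu
  rule 3 (vowel merger): mamluu → momluu
  rule 4 (apocope): momluu → momlu
  rule 5 (unconditioned shift): momlu → momru
  ⇒ Pador momru
Pador 'momru' matches the regular reflex exactly, so the pair is cognate.

yes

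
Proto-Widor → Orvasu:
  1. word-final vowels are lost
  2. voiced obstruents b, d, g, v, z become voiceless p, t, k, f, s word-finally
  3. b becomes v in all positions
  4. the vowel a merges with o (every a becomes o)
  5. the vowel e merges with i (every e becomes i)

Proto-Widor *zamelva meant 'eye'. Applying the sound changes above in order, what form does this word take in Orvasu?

zomilf

Orvasu: start from *zamelva.
  rule 1 (apocope): zamelva → zamelv
  rule 2 (final devoicing): zamelv → zamelf
  rule 3: no change — zamelf
  rule 4 (vowel merger): zamelf → zomelf
  rule 5 (vowel merger): zomelf → zomilf
  ⇒ Orvasu zomilf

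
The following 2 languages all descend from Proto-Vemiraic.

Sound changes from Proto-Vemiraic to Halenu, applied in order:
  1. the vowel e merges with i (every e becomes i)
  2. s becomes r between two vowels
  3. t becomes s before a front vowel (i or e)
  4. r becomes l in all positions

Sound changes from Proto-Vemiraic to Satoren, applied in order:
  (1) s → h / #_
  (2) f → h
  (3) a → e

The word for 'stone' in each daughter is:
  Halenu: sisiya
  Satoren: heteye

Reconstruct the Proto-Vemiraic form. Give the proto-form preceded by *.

*seteya

Position 3: Halenu has s, Satoren has t. Satoren preserves t here (none of its changes turn any other segment into t), so the proto-segment is *t.
Position 1: Halenu has s, Satoren has h. Taking the neighbouring segments as reconstructed: Halenu s could go back to *t or *s; Satoren h could go back to *f or *s or *h — the one source consistent with every daughter is *s.
Position 4: Halenu has i, Satoren has e. Taking the neighbouring segments as reconstructed: Halenu i could go back to *e or *i; Satoren e could go back to *a or *e — the one source consistent with every daughter is *e.
Verify the candidate proto-form against each daughter:
Halenu: start from *seteya.
  rule 1 (vowel merger): seteya → sitiya
  rule 2: no change — sitiya
  rule 3 (palatalisation): sitiya → sisiya
  rule 4: no change — sisiya
  ⇒ Halenu sisiya
Satoren: start from *seteya.
  rule 1 (debuccalisation): seteya → heteya
  rule 2: no change — heteya
  rule 3 (vowel merger): heteya → heteye
  ⇒ Satoren heteye
No other proto-form is consistent with every reflex, so the reconstruction is *seteya.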